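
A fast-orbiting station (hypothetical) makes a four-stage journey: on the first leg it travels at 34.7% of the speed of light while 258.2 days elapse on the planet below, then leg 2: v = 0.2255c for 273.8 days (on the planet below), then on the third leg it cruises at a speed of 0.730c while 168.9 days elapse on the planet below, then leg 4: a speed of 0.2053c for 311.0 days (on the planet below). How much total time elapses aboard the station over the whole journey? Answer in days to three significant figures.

τ = 929 days

Leg 1: β = 0.347; γ = 1/√(1 − 0.347²) = 1/√0.8796 = 1.066; τ_1 = 258.2/1.066 = 242.2 days.
Leg 2: γ = 1/√(1 − 0.2255²) = 1/√0.9491 = 1.026; τ_2 = 273.8/1.026 = 266.7 days.
Leg 3: γ = 1/√(1 − 0.730²) = 1/√0.4671 = 1.463; τ_3 = 168.9/1.463 = 115.4 days.
Leg 4: γ = 1/√(1 − 0.2053²) = 1/√0.9579 = 1.022; τ_4 = 311.0/1.022 = 304.4 days.
Total: 242.2 + 266.7 + 115.4 + 304.4 days.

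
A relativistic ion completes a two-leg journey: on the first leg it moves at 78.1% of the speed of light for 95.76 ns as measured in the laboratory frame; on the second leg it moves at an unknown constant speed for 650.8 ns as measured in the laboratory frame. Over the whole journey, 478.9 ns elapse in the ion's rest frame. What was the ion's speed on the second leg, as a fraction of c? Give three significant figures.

Leg 1: β = 0.781; γ = 1/√(1 − 0.781²) = 1/√0.3900 = 1.601; τ_1 = 95.76/1.601 = 59.81 ns.
Leg 2: speed unknown; τ_2 = 650.8/γ_2.
Total proper time: 59.81 + τ_2 = 478.9, so τ_2 = 478.9 − 59.81 = 419.1 ns.
γ_2 = 650.8/419.1 = 1.553; β = √(1 − 1/γ²) = √0.5853.

β = 0.765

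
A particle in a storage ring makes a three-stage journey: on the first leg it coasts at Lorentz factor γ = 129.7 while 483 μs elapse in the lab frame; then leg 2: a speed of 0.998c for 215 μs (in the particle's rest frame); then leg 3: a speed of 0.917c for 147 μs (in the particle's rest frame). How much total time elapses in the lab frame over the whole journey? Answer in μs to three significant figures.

Δt = 4250 μs

Leg 1: 483 μs is already measured in the lab frame.
Leg 2: γ = 1/√(1 − 0.998²) = 1/√0.003996 = 15.82; Δt_2 = 15.82 × 215 = 3401 μs.
Leg 3: γ = 1/√(1 − 0.917²) = 1/√0.1591 = 2.507; Δt_3 = 2.507 × 147 = 368.5 μs.
Total: 483.0 + 3401 + 368.5 μs.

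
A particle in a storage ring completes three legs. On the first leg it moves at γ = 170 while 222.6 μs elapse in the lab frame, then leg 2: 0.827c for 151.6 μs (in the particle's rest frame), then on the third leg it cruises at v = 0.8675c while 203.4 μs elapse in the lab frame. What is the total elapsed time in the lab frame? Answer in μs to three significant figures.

Δt = 696 μs

Leg 1: 222.6 μs is already measured in the lab frame.
Leg 2: γ = 1/√(1 − 0.827²) = 1/√0.3161 = 1.779; Δt_2 = 1.779 × 151.6 = 269.7 μs.
Leg 3: 203.4 μs is already measured in the lab frame.
Total: 222.6 + 269.7 + 203.4 μs.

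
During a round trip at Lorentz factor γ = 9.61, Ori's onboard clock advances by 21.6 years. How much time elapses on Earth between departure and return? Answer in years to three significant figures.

γ = 9.61
Earth-frame duration is the dilated interval: Δt = γτ = 9.610 × 21.6 years.

Δt = 208 years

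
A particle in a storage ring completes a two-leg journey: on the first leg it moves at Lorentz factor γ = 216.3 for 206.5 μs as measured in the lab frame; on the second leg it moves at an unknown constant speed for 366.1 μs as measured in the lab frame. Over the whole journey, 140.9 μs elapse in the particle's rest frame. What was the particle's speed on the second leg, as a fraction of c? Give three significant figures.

β = 0.924

Leg 1: γ = 216.3; τ_1 = 206.5/216.3 = 0.9547 μs.
Leg 2: speed unknown; τ_2 = 366.1/γ_2.
Total proper time: 0.9547 + τ_2 = 140.9, so τ_2 = 140.9 − 0.9547 = 139.9 μs.
γ_2 = 366.1/139.9 = 2.616; β = √(1 − 1/γ²) = √0.8539.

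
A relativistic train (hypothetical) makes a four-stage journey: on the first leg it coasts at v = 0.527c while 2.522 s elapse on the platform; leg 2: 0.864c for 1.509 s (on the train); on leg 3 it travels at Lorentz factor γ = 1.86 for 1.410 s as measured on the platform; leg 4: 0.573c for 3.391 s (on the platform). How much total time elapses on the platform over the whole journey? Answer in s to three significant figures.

Δt = 10.3 s

Leg 1: 2.522 s is already measured on the platform.
Leg 2: γ = 1/√(1 − 0.864²) = 1/√0.2535 = 1.986; Δt_2 = 1.986 × 1.509 = 2.997 s.
Leg 3: 1.410 s is already measured on the platform.
Leg 4: 3.391 s is already measured on the platform.
Total: 2.522 + 2.997 + 1.410 + 3.391 s.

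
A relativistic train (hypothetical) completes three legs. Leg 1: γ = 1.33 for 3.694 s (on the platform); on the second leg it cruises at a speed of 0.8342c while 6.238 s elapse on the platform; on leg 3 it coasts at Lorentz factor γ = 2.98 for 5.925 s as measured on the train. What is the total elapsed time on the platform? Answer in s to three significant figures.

Leg 1: 3.694 s is already measured on the platform.
Leg 2: 6.238 s is already measured on the platform.
Leg 3: γ = 2.98; Δt_3 = 2.980 × 5.925 = 17.66 s.
Total: 3.694 + 6.238 + 17.66 s.

Δt = 27.6 s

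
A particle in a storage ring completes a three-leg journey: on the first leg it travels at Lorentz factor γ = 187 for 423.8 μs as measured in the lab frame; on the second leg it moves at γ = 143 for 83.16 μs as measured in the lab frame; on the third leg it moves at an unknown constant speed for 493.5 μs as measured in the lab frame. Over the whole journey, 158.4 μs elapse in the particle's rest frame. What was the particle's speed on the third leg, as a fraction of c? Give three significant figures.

Leg 1: γ = 187; τ_1 = 423.8/187.0 = 2.266 μs.
Leg 2: γ = 143; τ_2 = 83.16/143.0 = 0.5815 μs.
Leg 3: speed unknown; τ_3 = 493.5/γ_3.
Total proper time: 2.266 + 0.5815 + τ_3 = 158.4, so τ_3 = 158.4 − 2.848 = 155.6 μs.
γ_3 = 493.5/155.6 = 3.173; β = √(1 − 1/γ²) = √0.9006.

β = 0.949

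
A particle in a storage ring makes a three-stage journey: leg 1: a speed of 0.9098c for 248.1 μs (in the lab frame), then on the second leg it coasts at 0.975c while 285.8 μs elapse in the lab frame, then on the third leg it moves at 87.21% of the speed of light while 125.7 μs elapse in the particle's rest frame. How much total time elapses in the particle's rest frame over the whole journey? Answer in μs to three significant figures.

Leg 1: γ = 1/√(1 − 0.9098²) = 1/√0.1723 = 2.409; τ_1 = 248.1/2.409 = 103.0 μs.
Leg 2: γ = 1/√(1 − 0.975²) = 1/√0.04938 = 4.500; τ_2 = 285.8/4.500 = 63.51 μs.
Leg 3: 125.7 μs is already measured in the particle's rest frame.
Total: 103.0 + 63.51 + 125.7 μs.

τ = 292 μs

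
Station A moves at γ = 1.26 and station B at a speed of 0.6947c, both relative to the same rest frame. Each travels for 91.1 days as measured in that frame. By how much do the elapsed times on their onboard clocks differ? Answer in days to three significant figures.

|τ_A − τ_B| = 6.77 days

A: γ = 1.26; τ_A = 91.1/1.260 = 72.30 days.
B: γ = 1/√(1 − 0.6947²) = 1/√0.5174 = 1.390; τ_B = 91.1/1.390 = 65.53 days.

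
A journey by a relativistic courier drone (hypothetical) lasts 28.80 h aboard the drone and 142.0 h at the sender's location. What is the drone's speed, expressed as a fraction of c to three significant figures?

The proper time is measured aboard the drone (both events occur at the drone's location); Δt is measured at the sender's location. γ = Δt/τ = 142.0/28.80 = 4.931.
β = √(1 − 1/γ²) = √(1 − 0.04113) = √0.9589

v = 0.979c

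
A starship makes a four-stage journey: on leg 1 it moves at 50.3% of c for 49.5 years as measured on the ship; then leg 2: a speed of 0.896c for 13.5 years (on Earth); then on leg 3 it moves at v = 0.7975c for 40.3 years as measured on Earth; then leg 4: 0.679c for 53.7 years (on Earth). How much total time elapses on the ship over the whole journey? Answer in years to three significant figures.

τ = 119 years

Leg 1: 49.5 years is already measured on the ship.
Leg 2: γ = 1/√(1 − 0.896²) = 1/√0.1972 = 2.252; τ_2 = 13.5/2.252 = 5.995 years.
Leg 3: γ = 1/√(1 − 0.7975²) = 1/√0.3640 = 1.657; τ_3 = 40.3/1.657 = 24.31 years.
Leg 4: γ = 1/√(1 − 0.679²) = 1/√0.5390 = 1.362; τ_4 = 53.7/1.362 = 39.42 years.
Total: 49.50 + 5.995 + 24.31 + 39.42 years.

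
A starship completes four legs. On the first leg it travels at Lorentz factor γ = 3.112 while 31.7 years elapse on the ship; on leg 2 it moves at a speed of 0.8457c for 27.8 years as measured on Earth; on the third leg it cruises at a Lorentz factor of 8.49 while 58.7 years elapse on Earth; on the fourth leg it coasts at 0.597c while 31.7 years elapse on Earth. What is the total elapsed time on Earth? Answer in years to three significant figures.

Δt = 217 years

Leg 1: γ = 3.112; Δt_1 = 3.112 × 31.7 = 98.65 years.
Leg 2: 27.8 years is already measured on Earth.
Leg 3: 58.7 years is already measured on Earth.
Leg 4: 31.7 years is already measured on Earth.
Total: 98.65 + 27.80 + 58.70 + 31.70 years.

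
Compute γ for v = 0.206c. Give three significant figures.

γ = 1/√(1 − 0.206²) = 1/√0.9576 = 1.022

γ = 1.02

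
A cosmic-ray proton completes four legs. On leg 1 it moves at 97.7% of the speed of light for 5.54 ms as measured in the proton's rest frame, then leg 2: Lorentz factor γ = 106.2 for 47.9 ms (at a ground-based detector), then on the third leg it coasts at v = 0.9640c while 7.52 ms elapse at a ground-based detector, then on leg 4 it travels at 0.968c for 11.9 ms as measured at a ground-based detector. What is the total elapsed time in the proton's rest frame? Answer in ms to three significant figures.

Leg 1: 5.54 ms is already measured in the proton's rest frame.
Leg 2: γ = 106.2; τ_2 = 47.9/106.2 = 0.4510 ms.
Leg 3: γ = 1/√(1 − 0.9640²) = 1/√0.07070 = 3.761; τ_3 = 7.52/3.761 = 2.000 ms.
Leg 4: γ = 1/√(1 − 0.968²) = 1/√0.06298 = 3.985; τ_4 = 11.9/3.985 = 2.986 ms.
Total: 5.540 + 0.4510 + 2.000 + 2.986 ms.

τ = 11.0 ms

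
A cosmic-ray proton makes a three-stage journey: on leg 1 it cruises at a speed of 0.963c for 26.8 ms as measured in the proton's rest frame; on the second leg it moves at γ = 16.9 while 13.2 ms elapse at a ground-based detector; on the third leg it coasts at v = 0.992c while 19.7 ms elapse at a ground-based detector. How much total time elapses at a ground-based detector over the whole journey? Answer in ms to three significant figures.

Leg 1: γ = 1/√(1 − 0.963²) = 1/√0.07263 = 3.711; Δt_1 = 3.711 × 26.8 = 99.44 ms.
Leg 2: 13.2 ms is already measured at a ground-based detector.
Leg 3: 19.7 ms is already measured at a ground-based detector.
Total: 99.44 + 13.20 + 19.70 ms.

Δt = 132 ms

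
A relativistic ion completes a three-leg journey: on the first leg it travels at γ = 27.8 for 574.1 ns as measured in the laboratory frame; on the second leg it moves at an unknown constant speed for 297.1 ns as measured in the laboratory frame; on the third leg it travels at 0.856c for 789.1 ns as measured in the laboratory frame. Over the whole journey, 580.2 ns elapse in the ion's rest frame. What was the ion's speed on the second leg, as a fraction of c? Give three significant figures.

β = 0.860

Leg 1: γ = 27.8; τ_1 = 574.1/27.80 = 20.65 ns.
Leg 2: speed unknown; τ_2 = 297.1/γ_2.
Leg 3: γ = 1/√(1 − 0.856²) = 1/√0.2673 = 1.934; τ_3 = 789.1/1.934 = 407.9 ns.
Total proper time: 20.65 + τ_2 + 407.9 = 580.2, so τ_2 = 580.2 − 428.6 = 151.6 ns.
γ_2 = 297.1/151.6 = 1.960; β = √(1 − 1/γ²) = √0.7396.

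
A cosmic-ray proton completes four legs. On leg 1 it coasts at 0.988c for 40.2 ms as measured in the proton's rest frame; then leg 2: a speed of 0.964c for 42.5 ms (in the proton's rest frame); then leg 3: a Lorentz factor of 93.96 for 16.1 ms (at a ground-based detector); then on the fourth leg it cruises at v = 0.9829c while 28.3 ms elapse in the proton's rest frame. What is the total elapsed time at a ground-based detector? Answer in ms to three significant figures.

Δt = 590 ms

Leg 1: γ = 1/√(1 − 0.988²) = 1/√0.02386 = 6.474; Δt_1 = 6.474 × 40.2 = 260.3 ms.
Leg 2: γ = 1/√(1 − 0.964²) = 1/√0.07070 = 3.761; Δt_2 = 3.761 × 42.5 = 159.8 ms.
Leg 3: 16.1 ms is already measured at a ground-based detector.
Leg 4: γ = 1/√(1 − 0.9829²) = 1/√0.03391 = 5.431; Δt_4 = 5.431 × 28.3 = 153.7 ms.
Total: 260.3 + 159.8 + 16.10 + 153.7 ms.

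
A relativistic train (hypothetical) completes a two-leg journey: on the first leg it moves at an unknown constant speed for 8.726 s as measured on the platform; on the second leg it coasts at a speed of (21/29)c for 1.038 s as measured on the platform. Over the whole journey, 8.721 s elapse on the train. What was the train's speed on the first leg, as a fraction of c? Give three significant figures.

β = 0.398

Leg 1: speed unknown; τ_1 = 8.726/γ_1.
Leg 2: γ = 1/√(1 − (21/29)²) = 29/20 = 1.450; τ_2 = 1.038/1.450 = 0.7159 s.
Total proper time: τ_1 + 0.7159 = 8.721, so τ_1 = 8.721 − 0.7159 = 8.005 s.
γ_1 = 8.726/8.005 = 1.090; β = √(1 − 1/γ²) = √0.1584.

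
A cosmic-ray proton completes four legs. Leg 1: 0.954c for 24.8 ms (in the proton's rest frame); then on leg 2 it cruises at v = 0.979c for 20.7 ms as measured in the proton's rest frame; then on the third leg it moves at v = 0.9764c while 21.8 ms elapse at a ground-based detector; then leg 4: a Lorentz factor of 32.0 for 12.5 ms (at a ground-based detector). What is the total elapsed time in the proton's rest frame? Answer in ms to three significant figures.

Leg 1: 24.8 ms is already measured in the proton's rest frame.
Leg 2: 20.7 ms is already measured in the proton's rest frame.
Leg 3: γ = 1/√(1 − 0.9764²) = 1/√0.04664 = 4.630; τ_3 = 21.8/4.630 = 4.708 ms.
Leg 4: γ = 32.0; τ_4 = 12.5/32.00 = 0.3906 ms.
Total: 24.80 + 20.70 + 4.708 + 0.3906 ms.

τ = 50.6 ms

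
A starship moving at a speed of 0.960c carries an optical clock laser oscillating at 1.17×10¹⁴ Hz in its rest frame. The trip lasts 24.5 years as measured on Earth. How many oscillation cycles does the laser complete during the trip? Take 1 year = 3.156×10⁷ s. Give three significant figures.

N = 2.53×10²²

γ = 1/√(1 − 0.960²) = 1/√0.07840 = 3.571
The oscillator's own cycle count is N = f × τ where τ is the proper time on the ship. τ = Δt/γ = 24.5/3.571 = 6.860 years = 2.165×10⁸ s.
N = 1.17×10¹⁴ × 2.165×10⁸ = 2.533×10²².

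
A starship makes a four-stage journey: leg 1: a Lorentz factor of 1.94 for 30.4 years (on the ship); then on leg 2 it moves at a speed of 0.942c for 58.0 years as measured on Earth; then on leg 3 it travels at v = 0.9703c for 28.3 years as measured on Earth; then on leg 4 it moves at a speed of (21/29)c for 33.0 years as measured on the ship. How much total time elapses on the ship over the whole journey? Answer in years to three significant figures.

τ = 89.7 years

Leg 1: 30.4 years is already measured on the ship.
Leg 2: γ = 1/√(1 − 0.942²) = 1/√0.1126 = 2.980; τ_2 = 58.0/2.980 = 19.47 years.
Leg 3: γ = 1/√(1 − 0.9703²) = 1/√0.05852 = 4.134; τ_3 = 28.3/4.134 = 6.846 years.
Leg 4: 33.0 years is already measured on the ship.
Total: 30.40 + 19.47 + 6.846 + 33.00 years.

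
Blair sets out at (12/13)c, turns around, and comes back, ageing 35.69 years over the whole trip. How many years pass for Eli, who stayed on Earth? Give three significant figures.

Δt = 92.8 years

γ = 1/√(1 − (12/13)²) = 13/5 = 2.600
Earth-frame duration is the dilated interval: Δt = γτ = 2.600 × 35.69 years.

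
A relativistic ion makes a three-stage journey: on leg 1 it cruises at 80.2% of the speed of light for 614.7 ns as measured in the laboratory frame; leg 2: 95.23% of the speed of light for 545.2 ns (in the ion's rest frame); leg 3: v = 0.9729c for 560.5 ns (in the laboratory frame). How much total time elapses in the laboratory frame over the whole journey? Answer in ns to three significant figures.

Δt = 2960 ns

Leg 1: 614.7 ns is already measured in the laboratory frame.
Leg 2: β = 0.9523; γ = 1/√(1 − 0.9523²) = 1/√0.09312 = 3.277; Δt_2 = 3.277 × 545.2 = 1787 ns.
Leg 3: 560.5 ns is already measured in the laboratory frame.
Total: 614.7 + 1787 + 560.5 ns.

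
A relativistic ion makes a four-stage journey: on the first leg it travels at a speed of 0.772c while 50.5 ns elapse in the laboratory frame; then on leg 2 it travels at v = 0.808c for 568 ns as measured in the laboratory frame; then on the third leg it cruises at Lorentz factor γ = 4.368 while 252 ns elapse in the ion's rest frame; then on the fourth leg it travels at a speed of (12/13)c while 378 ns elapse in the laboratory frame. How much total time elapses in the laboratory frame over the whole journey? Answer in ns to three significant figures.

Leg 1: 50.5 ns is already measured in the laboratory frame.
Leg 2: 568 ns is already measured in the laboratory frame.
Leg 3: γ = 4.368; Δt_3 = 4.368 × 252 = 1101 ns.
Leg 4: 378 ns is already measured in the laboratory frame.
Total: 50.50 + 568.0 + 1101 + 378.0 ns.

Δt = 2100 ns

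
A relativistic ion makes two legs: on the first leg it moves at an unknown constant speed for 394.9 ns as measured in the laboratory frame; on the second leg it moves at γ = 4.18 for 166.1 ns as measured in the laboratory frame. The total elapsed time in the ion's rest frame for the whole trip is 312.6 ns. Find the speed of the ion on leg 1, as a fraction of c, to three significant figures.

Leg 1: speed unknown; τ_1 = 394.9/γ_1.
Leg 2: γ = 4.18; τ_2 = 166.1/4.180 = 39.74 ns.
Total proper time: τ_1 + 39.74 = 312.6, so τ_1 = 312.6 − 39.74 = 272.9 ns.
γ_1 = 394.9/272.9 = 1.447; β = √(1 − 1/γ²) = √0.5226.

β = 0.723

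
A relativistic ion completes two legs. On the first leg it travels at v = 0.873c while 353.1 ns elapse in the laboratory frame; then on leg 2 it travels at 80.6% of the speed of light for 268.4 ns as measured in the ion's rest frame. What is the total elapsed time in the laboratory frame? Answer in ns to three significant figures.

Δt = 807 ns

Leg 1: 353.1 ns is already measured in the laboratory frame.
Leg 2: β = 0.806; γ = 1/√(1 − 0.806²) = 1/√0.3504 = 1.689; Δt_2 = 1.689 × 268.4 = 453.4 ns.
Total: 353.1 + 453.4 ns.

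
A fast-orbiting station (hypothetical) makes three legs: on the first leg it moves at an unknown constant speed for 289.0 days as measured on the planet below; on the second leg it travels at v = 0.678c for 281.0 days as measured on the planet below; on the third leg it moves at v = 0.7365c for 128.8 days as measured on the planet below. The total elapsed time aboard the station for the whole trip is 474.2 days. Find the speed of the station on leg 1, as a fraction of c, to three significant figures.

Leg 1: speed unknown; τ_1 = 289.0/γ_1.
Leg 2: γ = 1/√(1 − 0.678²) = 1/√0.5403 = 1.360; τ_2 = 281.0/1.360 = 206.6 days.
Leg 3: γ = 1/√(1 − 0.7365²) = 1/√0.4576 = 1.478; τ_3 = 128.8/1.478 = 87.13 days.
Total proper time: τ_1 + 206.6 + 87.13 = 474.2, so τ_1 = 474.2 − 293.7 = 180.5 days.
γ_1 = 289.0/180.5 = 1.601; β = √(1 − 1/γ²) = √0.6098.

β = 0.781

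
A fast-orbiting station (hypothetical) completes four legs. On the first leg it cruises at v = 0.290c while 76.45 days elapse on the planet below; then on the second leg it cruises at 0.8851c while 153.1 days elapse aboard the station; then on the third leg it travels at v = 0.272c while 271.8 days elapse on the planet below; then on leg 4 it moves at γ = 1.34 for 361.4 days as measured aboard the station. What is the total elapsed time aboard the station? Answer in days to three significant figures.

Leg 1: γ = 1/√(1 − 0.290²) = 1/√0.9159 = 1.045; τ_1 = 76.45/1.045 = 73.16 days.
Leg 2: 153.1 days is already measured aboard the station.
Leg 3: γ = 1/√(1 − 0.272²) = 1/√0.9260 = 1.039; τ_3 = 271.8/1.039 = 261.6 days.
Leg 4: 361.4 days is already measured aboard the station.
Total: 73.16 + 153.1 + 261.6 + 361.4 days.

τ = 849 days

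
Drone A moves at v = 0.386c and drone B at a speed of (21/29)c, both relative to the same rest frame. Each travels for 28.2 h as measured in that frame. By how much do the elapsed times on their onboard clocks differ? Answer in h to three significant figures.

A: γ = 1/√(1 − 0.386²) = 1/√0.8510 = 1.084; τ_A = 28.2/1.084 = 26.01 h.
B: γ = 1/√(1 − (21/29)²) = 29/20 = 1.450; τ_B = 28.2/1.450 = 19.45 h.

|τ_A − τ_B| = 6.57 h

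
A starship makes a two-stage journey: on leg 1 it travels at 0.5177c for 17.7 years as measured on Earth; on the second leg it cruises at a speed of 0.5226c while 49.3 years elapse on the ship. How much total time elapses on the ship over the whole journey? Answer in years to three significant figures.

Leg 1: γ = 1/√(1 − 0.5177²) = 1/√0.7320 = 1.169; τ_1 = 17.7/1.169 = 15.14 years.
Leg 2: 49.3 years is already measured on the ship.
Total: 15.14 + 49.30 years.

τ = 64.4 years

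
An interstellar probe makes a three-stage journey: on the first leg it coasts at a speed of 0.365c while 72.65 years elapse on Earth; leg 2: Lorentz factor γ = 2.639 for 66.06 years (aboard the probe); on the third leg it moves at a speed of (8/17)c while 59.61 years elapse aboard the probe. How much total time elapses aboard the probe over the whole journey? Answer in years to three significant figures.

τ = 193 years

Leg 1: γ = 1/√(1 − 0.365²) = 1/√0.8668 = 1.074; τ_1 = 72.65/1.074 = 67.64 years.
Leg 2: 66.06 years is already measured aboard the probe.
Leg 3: 59.61 years is already measured aboard the probe.
Total: 67.64 + 66.06 + 59.61 years.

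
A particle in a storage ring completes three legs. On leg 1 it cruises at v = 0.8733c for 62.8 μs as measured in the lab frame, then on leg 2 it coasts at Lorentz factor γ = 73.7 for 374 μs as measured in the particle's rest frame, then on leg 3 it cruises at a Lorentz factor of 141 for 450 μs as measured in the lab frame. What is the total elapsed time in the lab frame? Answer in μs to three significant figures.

Δt = 2.81×10⁴ μs

Leg 1: 62.8 μs is already measured in the lab frame.
Leg 2: γ = 73.7; Δt_2 = 73.70 × 374 = 2.756×10⁴ μs.
Leg 3: 450 μs is already measured in the lab frame.
Total: 62.80 + 2.756×10⁴ + 450.0 μs.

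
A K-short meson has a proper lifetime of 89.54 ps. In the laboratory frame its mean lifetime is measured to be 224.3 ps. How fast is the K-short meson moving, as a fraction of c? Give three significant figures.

γ = Δt/τ₀ = 224.3/89.54 = 2.505
β = √(1 − 1/γ²) = √(1 − 0.1594) = √0.8406

β = 0.917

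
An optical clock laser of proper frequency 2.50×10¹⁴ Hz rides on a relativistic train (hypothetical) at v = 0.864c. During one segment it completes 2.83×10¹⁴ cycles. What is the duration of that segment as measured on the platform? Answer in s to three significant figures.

γ = 1/√(1 − 0.864²) = 1/√0.2535 = 1.986
Proper time for N cycles: τ = N/f = 2.83×10¹⁴/(2.50×10¹⁴) = 1.132×10⁰ s = 1.132 s.
Lab-frame duration Δt = γτ = 1.986 × 1.132 = 2.248 s.

Δt = 2.25 s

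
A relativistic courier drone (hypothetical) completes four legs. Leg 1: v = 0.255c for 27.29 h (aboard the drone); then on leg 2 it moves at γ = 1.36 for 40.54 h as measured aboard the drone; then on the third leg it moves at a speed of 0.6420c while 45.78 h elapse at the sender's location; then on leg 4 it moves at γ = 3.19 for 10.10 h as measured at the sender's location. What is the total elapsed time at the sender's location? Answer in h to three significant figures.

Leg 1: γ = 1/√(1 − 0.255²) = 1/√0.9350 = 1.034; Δt_1 = 1.034 × 27.29 = 28.22 h.
Leg 2: γ = 1.36; Δt_2 = 1.360 × 40.54 = 55.13 h.
Leg 3: 45.78 h is already measured at the sender's location.
Leg 4: 10.10 h is already measured at the sender's location.
Total: 28.22 + 55.13 + 45.78 + 10.10 h.

Δt = 139 h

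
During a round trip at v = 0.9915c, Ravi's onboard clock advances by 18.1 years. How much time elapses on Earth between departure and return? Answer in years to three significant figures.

Δt = 139 years

γ = 1/√(1 − 0.9915²) = 1/√0.01693 = 7.686
Earth-frame duration is the dilated interval: Δt = γτ = 7.686 × 18.1 years.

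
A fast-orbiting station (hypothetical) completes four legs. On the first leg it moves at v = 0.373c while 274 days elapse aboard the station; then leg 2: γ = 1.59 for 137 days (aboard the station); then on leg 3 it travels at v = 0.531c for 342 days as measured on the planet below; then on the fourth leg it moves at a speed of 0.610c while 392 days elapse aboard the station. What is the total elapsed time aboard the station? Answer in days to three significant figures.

τ = 1090 days

Leg 1: 274 days is already measured aboard the station.
Leg 2: 137 days is already measured aboard the station.
Leg 3: γ = 1/√(1 − 0.531²) = 1/√0.7180 = 1.180; τ_3 = 342/1.180 = 289.8 days.
Leg 4: 392 days is already measured aboard the station.
Total: 274.0 + 137.0 + 289.8 + 392.0 days.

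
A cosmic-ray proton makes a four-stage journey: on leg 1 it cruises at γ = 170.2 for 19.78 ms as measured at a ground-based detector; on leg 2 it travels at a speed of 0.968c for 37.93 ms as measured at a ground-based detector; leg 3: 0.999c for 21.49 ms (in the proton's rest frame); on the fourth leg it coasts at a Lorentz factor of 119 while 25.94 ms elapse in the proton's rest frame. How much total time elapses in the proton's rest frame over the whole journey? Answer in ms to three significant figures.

Leg 1: γ = 170.2; τ_1 = 19.78/170.2 = 0.1162 ms.
Leg 2: γ = 1/√(1 − 0.968²) = 1/√0.06298 = 3.985; τ_2 = 37.93/3.985 = 9.519 ms.
Leg 3: 21.49 ms is already measured in the proton's rest frame.
Leg 4: 25.94 ms is already measured in the proton's rest frame.
Total: 0.1162 + 9.519 + 21.49 + 25.94 ms.

τ = 57.1 ms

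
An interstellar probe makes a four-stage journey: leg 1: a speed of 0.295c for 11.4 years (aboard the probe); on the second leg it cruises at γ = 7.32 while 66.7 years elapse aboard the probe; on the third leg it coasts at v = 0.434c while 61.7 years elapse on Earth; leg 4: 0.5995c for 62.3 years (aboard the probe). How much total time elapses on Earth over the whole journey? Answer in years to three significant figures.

Leg 1: γ = 1/√(1 − 0.295²) = 1/√0.9130 = 1.047; Δt_1 = 1.047 × 11.4 = 11.93 years.
Leg 2: γ = 7.32; Δt_2 = 7.320 × 66.7 = 488.2 years.
Leg 3: 61.7 years is already measured on Earth.
Leg 4: γ = 1/√(1 − 0.5995²) = 1/√0.6406 = 1.249; Δt_4 = 1.249 × 62.3 = 77.84 years.
Total: 11.93 + 488.2 + 61.70 + 77.84 years.

Δt = 640 years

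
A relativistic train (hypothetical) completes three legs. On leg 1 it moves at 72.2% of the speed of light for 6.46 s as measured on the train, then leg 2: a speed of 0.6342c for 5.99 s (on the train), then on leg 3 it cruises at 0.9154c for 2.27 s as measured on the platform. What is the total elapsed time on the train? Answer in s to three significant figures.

τ = 13.4 s

Leg 1: 6.46 s is already measured on the train.
Leg 2: 5.99 s is already measured on the train.
Leg 3: γ = 1/√(1 − 0.9154²) = 1/√0.1620 = 2.484; τ_3 = 2.27/2.484 = 0.9138 s.
Total: 6.460 + 5.990 + 0.9138 s.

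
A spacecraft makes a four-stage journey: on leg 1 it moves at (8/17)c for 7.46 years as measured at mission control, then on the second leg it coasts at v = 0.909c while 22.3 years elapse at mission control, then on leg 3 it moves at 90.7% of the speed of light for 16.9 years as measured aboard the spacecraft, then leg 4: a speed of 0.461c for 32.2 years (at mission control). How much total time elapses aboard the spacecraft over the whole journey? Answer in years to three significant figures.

Leg 1: γ = 1/√(1 − (8/17)²) = 17/15 ≈ 1.133; τ_1 = 7.46/1.133 = 6.582 years.
Leg 2: γ = 1/√(1 − 0.909²) = 1/√0.1737 = 2.399; τ_2 = 22.3/2.399 = 9.295 years.
Leg 3: 16.9 years is already measured aboard the spacecraft.
Leg 4: γ = 1/√(1 − 0.461²) = 1/√0.7875 = 1.127; τ_4 = 32.2/1.127 = 28.57 years.
Total: 6.582 + 9.295 + 16.90 + 28.57 years.

τ = 61.4 years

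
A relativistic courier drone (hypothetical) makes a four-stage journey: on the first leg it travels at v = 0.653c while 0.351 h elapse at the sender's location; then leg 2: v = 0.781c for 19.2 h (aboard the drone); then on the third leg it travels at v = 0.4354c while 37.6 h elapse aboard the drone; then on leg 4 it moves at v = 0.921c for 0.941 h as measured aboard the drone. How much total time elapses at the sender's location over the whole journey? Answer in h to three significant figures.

Δt = 75.3 h

Leg 1: 0.351 h is already measured at the sender's location.
Leg 2: γ = 1/√(1 − 0.781²) = 1/√0.3900 = 1.601; Δt_2 = 1.601 × 19.2 = 30.74 h.
Leg 3: γ = 1/√(1 − 0.4354²) = 1/√0.8104 = 1.111; Δt_3 = 1.111 × 37.6 = 41.77 h.
Leg 4: γ = 1/√(1 − 0.921²) = 1/√0.1518 = 2.567; Δt_4 = 2.567 × 0.941 = 2.416 h.
Total: 0.3510 + 30.74 + 41.77 + 2.416 h.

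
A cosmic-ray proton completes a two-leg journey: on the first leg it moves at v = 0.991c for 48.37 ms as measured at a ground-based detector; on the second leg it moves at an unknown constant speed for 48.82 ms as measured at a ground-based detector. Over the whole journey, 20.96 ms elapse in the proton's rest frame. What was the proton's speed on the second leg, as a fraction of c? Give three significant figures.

Leg 1: γ = 1/√(1 − 0.991²) = 1/√0.01792 = 7.470; τ_1 = 48.37/7.470 = 6.475 ms.
Leg 2: speed unknown; τ_2 = 48.82/γ_2.
Total proper time: 6.475 + τ_2 = 20.96, so τ_2 = 20.96 − 6.475 = 14.49 ms.
γ_2 = 48.82/14.49 = 3.370; β = √(1 − 1/γ²) = √0.9120.

β = 0.955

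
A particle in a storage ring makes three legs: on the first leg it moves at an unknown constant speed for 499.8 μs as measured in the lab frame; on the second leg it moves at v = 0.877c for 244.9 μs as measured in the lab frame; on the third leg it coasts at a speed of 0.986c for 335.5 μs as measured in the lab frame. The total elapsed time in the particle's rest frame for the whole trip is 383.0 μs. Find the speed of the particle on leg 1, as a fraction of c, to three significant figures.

Leg 1: speed unknown; τ_1 = 499.8/γ_1.
Leg 2: γ = 1/√(1 − 0.877²) = 1/√0.2309 = 2.081; τ_2 = 244.9/2.081 = 117.7 μs.
Leg 3: γ = 1/√(1 − 0.986²) = 1/√0.02780 = 5.997; τ_3 = 335.5/5.997 = 55.94 μs.
Total proper time: τ_1 + 117.7 + 55.94 = 383.0, so τ_1 = 383.0 − 173.6 = 209.4 μs.
γ_1 = 499.8/209.4 = 2.387; β = √(1 − 1/γ²) = √0.8245.

β = 0.908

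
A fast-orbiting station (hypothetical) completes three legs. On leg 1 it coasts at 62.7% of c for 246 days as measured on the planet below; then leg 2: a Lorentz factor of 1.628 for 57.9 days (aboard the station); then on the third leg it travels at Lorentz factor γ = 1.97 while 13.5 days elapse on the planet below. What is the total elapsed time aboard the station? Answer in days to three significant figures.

τ = 256 days

Leg 1: β = 0.627; γ = 1/√(1 − 0.627²) = 1/√0.6069 = 1.284; τ_1 = 246/1.284 = 191.6 days.
Leg 2: 57.9 days is already measured aboard the station.
Leg 3: γ = 1.97; τ_3 = 13.5/1.970 = 6.853 days.
Total: 191.6 + 57.90 + 6.853 days.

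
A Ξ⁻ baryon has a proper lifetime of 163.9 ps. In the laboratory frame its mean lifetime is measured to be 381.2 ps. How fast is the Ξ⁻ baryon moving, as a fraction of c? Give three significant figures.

γ = Δt/τ₀ = 381.2/163.9 = 2.326
β = √(1 − 1/γ²) = √(1 − 0.1849) = √0.8151

β = 0.903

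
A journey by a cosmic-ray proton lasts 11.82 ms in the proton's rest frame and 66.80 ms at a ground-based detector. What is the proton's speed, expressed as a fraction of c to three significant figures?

The proper time is measured in the proton's rest frame (both events occur at the proton's location); Δt is measured at a ground-based detector. γ = Δt/τ = 66.80/11.82 = 5.651.
β = √(1 − 1/γ²) = √(1 − 0.03131) = √0.9687

v = 0.984c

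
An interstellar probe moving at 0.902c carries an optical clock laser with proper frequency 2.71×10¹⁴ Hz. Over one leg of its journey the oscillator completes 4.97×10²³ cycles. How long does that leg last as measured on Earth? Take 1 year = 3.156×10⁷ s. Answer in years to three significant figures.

Δt = 135 years

γ = 1/√(1 − 0.902²) = 1/√0.1864 = 2.316
Proper time for N cycles: τ = N/f = 4.97×10²³/(2.71×10¹⁴) = 1.834×10⁹ s = 58.11 years.
Lab-frame duration Δt = γτ = 2.316 × 58.11 = 134.6 years.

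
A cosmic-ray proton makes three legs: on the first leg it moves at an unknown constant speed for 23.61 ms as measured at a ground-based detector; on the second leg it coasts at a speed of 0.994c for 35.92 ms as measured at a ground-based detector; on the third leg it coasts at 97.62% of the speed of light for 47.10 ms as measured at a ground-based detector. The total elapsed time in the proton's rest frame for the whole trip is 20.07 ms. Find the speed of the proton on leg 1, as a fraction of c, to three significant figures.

β = 0.968

Leg 1: speed unknown; τ_1 = 23.61/γ_1.
Leg 2: γ = 1/√(1 − 0.994²) = 1/√0.01196 = 9.142; τ_2 = 35.92/9.142 = 3.929 ms.
Leg 3: β = 0.9762; γ = 1/√(1 − 0.9762²) = 1/√0.04703 = 4.611; τ_3 = 47.10/4.611 = 10.21 ms.
Total proper time: τ_1 + 3.929 + 10.21 = 20.07, so τ_1 = 20.07 − 14.14 = 5.926 ms.
γ_1 = 23.61/5.926 = 3.984; β = √(1 − 1/γ²) = √0.9370.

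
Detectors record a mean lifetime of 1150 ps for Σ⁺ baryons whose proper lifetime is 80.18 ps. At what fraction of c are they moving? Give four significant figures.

β = 0.9976

γ = Δt/τ₀ = 1150/80.18 = 14.34
β = √(1 − 1/γ²) = √(1 − 0.004861) = √0.9951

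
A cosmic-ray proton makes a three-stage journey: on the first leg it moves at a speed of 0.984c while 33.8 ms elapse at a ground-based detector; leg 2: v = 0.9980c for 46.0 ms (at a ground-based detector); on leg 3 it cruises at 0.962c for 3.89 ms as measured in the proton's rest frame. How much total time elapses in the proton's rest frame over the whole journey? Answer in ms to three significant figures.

Leg 1: γ = 1/√(1 − 0.984²) = 1/√0.03174 = 5.613; τ_1 = 33.8/5.613 = 6.022 ms.
Leg 2: γ = 1/√(1 − 0.9980²) = 1/√0.003996 = 15.82; τ_2 = 46.0/15.82 = 2.908 ms.
Leg 3: 3.89 ms is already measured in the proton's rest frame.
Total: 6.022 + 2.908 + 3.890 ms.

τ = 12.8 ms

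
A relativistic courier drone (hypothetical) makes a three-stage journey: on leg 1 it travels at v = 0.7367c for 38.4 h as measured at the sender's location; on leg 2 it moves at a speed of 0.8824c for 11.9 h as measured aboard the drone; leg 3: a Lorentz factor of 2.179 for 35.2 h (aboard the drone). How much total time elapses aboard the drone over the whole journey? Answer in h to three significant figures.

τ = 73.1 h

Leg 1: γ = 1/√(1 − 0.7367²) = 1/√0.4573 = 1.479; τ_1 = 38.4/1.479 = 25.97 h.
Leg 2: 11.9 h is already measured aboard the drone.
Leg 3: 35.2 h is already measured aboard the drone.
Total: 25.97 + 11.90 + 35.20 h.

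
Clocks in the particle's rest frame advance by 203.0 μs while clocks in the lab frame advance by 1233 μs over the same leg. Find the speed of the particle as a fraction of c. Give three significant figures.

The proper time is measured in the particle's rest frame (both events occur at the particle's location); Δt is measured in the lab frame. γ = Δt/τ = 1233/203.0 = 6.074.
β = √(1 − 1/γ²) = √(1 − 0.02711) = √0.9729

v = 0.986c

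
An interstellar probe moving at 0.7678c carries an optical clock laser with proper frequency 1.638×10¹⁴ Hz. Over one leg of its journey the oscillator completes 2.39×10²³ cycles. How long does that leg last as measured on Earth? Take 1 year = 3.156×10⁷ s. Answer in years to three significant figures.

γ = 1/√(1 − 0.7678²) = 1/√0.4105 = 1.561
Proper time for N cycles: τ = N/f = 2.39×10²³/(1.638×10¹⁴) = 1.459×10⁹ s = 46.23 years.
Lab-frame duration Δt = γτ = 1.561 × 46.23 = 72.16 years.

Δt = 72.2 years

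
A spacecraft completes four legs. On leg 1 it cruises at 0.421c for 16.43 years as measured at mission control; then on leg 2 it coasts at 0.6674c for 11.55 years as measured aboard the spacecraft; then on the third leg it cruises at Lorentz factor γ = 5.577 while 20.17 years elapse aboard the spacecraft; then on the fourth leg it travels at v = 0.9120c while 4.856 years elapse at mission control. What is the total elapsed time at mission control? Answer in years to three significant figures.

Leg 1: 16.43 years is already measured at mission control.
Leg 2: γ = 1/√(1 − 0.6674²) = 1/√0.5546 = 1.343; Δt_2 = 1.343 × 11.55 = 15.51 years.
Leg 3: γ = 5.577; Δt_3 = 5.577 × 20.17 = 112.5 years.
Leg 4: 4.856 years is already measured at mission control.
Total: 16.43 + 15.51 + 112.5 + 4.856 years.

Δt = 149 years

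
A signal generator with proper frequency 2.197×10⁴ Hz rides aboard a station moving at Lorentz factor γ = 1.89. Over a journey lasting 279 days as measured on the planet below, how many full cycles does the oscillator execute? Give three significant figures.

γ = 1.89
The oscillator's own cycle count is N = f × τ where τ is the proper time aboard the station. τ = Δt/γ = 279/1.890 = 147.6 days = 1.275×10⁷ s.
N = 2.197×10⁴ × 1.275×10⁷ = 2.802×10¹¹.

N = 2.80×10¹¹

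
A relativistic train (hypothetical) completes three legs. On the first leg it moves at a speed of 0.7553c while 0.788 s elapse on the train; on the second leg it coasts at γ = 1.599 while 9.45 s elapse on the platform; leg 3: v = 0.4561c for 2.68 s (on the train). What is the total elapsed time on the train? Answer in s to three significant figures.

τ = 9.38 s

Leg 1: 0.788 s is already measured on the train.
Leg 2: γ = 1.599; τ_2 = 9.45/1.599 = 5.910 s.
Leg 3: 2.68 s is already measured on the train.
Total: 0.7880 + 5.910 + 2.680 s.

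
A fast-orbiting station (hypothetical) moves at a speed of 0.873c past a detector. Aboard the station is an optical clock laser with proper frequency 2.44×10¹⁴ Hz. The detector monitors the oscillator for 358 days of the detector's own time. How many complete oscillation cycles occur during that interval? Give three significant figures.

γ = 1/√(1 − 0.873²) = 1/√0.2379 = 2.050
During 358 days of lab time, the oscillator's proper time advances by τ = Δt/γ = 358/2.050 = 174.6 days = 1.509×10⁷ s.
N = f × τ = 2.44×10¹⁴ × 1.509×10⁷ = 3.681×10²¹.

N = 3.68×10²¹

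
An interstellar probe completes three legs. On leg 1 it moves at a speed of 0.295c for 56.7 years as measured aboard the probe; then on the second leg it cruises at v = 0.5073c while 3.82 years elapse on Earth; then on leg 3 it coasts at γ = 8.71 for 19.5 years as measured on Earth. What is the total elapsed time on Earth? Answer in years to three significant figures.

Δt = 82.7 years

Leg 1: γ = 1/√(1 − 0.295²) = 1/√0.9130 = 1.047; Δt_1 = 1.047 × 56.7 = 59.34 years.
Leg 2: 3.82 years is already measured on Earth.
Leg 3: 19.5 years is already measured on Earth.
Total: 59.34 + 3.820 + 19.50 years.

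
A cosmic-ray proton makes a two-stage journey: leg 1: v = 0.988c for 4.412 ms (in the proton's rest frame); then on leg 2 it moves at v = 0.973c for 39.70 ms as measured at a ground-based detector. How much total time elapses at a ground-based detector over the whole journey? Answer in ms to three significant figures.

Leg 1: γ = 1/√(1 − 0.988²) = 1/√0.02386 = 6.474; Δt_1 = 6.474 × 4.412 = 28.57 ms.
Leg 2: 39.70 ms is already measured at a ground-based detector.
Total: 28.57 + 39.70 ms.

Δt = 68.3 ms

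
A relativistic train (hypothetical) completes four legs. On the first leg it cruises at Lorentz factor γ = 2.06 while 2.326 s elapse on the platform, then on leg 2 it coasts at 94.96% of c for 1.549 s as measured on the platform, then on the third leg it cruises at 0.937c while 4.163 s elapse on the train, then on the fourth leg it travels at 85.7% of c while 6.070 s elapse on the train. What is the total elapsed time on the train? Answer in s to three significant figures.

Leg 1: γ = 2.06; τ_1 = 2.326/2.060 = 1.129 s.
Leg 2: β = 0.9496; γ = 1/√(1 − 0.9496²) = 1/√0.09826 = 3.190; τ_2 = 1.549/3.190 = 0.4856 s.
Leg 3: 4.163 s is already measured on the train.
Leg 4: 6.070 s is already measured on the train.
Total: 1.129 + 0.4856 + 4.163 + 6.070 s.

τ = 11.8 s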